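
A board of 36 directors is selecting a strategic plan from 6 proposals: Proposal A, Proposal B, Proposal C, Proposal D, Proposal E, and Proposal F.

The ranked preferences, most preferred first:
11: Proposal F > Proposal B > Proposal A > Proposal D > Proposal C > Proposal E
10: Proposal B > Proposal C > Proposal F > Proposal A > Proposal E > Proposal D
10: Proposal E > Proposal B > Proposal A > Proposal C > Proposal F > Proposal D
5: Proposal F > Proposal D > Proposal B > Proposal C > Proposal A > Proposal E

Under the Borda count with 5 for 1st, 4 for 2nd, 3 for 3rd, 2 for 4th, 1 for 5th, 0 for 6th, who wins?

Proposal A: 11×3 + 10×2 + 10×3 + 5×1 = 88
Proposal B: 11×4 + 10×5 + 10×4 + 5×3 = 149
Proposal C: 11×1 + 10×4 + 10×2 + 5×2 = 81
Proposal D: 11×2 + 10×0 + 10×0 + 5×4 = 42
Proposal E: 11×0 + 10×1 + 10×5 + 5×0 = 60
Proposal F: 11×5 + 10×3 + 10×1 + 5×5 = 120

Proposal B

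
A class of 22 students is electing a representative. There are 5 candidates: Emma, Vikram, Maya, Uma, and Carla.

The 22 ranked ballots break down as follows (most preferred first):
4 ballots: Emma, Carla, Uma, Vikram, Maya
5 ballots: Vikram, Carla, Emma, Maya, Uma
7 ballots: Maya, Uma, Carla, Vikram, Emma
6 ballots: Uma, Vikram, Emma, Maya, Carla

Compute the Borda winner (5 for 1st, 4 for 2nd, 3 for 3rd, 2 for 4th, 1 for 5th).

Emma: 4×5 + 5×3 + 7×1 + 6×3 = 60
Vikram: 4×2 + 5×5 + 7×2 + 6×4 = 71
Maya: 4×1 + 5×2 + 7×5 + 6×2 = 61
Uma: 4×3 + 5×1 + 7×4 + 6×5 = 75
Carla: 4×4 + 5×4 + 7×3 + 6×1 = 63

Uma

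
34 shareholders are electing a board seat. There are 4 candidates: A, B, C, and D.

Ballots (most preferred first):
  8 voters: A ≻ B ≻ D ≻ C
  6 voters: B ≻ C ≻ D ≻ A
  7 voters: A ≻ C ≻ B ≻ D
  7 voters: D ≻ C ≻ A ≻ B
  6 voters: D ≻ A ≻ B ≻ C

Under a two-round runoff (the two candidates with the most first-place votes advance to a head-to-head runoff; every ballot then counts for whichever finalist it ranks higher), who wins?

Round 1 first-place votes: A 15, B 6, C 0, D 13. A and D advance.
Runoff: A is ranked above D on 15 ballots, D above A on 19.

D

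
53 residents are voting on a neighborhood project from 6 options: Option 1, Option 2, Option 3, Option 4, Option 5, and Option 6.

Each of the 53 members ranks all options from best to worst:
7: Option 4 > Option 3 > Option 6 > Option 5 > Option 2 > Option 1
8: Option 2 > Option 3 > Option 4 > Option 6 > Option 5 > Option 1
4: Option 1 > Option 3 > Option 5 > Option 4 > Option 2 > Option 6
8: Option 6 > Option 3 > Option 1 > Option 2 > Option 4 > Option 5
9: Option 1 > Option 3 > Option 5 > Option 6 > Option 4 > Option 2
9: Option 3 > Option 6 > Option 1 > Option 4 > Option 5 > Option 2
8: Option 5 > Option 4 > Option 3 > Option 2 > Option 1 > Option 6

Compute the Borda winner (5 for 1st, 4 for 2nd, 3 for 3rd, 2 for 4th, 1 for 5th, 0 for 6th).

Option 1: 7×0 + 8×0 + 4×5 + 8×3 + 9×5 + 9×3 + 8×1 = 124
Option 2: 7×1 + 8×5 + 4×1 + 8×2 + 9×0 + 9×0 + 8×2 = 83
Option 3: 7×4 + 8×4 + 4×4 + 8×4 + 9×4 + 9×5 + 8×3 = 213
Option 4: 7×5 + 8×3 + 4×2 + 8×1 + 9×1 + 9×2 + 8×4 = 134
Option 5: 7×2 + 8×1 + 4×3 + 8×0 + 9×3 + 9×1 + 8×5 = 110
Option 6: 7×3 + 8×2 + 4×0 + 8×5 + 9×2 + 9×4 + 8×0 = 131

Option 3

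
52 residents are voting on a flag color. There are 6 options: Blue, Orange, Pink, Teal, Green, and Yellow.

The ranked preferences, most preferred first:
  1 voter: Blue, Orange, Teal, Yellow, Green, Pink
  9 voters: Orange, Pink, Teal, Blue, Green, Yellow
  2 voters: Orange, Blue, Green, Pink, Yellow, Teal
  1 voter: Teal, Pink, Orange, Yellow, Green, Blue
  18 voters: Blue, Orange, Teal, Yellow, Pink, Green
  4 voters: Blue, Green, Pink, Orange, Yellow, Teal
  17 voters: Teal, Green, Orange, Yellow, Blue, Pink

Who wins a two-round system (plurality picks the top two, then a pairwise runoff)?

Teal

Round 1 first-place votes: Blue 23, Orange 11, Pink 0, Teal 18, Green 0, Yellow 0. Blue and Teal advance.
Runoff: Blue is ranked above Teal on 25 ballots, Teal above Blue on 27.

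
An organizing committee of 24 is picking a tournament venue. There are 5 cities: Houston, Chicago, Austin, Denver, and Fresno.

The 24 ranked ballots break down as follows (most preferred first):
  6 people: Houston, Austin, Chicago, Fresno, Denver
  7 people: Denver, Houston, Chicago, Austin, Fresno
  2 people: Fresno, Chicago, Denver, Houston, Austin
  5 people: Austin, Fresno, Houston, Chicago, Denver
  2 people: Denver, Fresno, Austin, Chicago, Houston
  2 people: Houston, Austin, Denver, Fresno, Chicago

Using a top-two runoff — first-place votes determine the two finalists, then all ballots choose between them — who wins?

Round 1 first-place votes: Houston 8, Chicago 0, Austin 5, Denver 9, Fresno 2. Denver and Houston advance.
Runoff: Denver is ranked above Houston on 11 ballots, Houston above Denver on 13.

Houston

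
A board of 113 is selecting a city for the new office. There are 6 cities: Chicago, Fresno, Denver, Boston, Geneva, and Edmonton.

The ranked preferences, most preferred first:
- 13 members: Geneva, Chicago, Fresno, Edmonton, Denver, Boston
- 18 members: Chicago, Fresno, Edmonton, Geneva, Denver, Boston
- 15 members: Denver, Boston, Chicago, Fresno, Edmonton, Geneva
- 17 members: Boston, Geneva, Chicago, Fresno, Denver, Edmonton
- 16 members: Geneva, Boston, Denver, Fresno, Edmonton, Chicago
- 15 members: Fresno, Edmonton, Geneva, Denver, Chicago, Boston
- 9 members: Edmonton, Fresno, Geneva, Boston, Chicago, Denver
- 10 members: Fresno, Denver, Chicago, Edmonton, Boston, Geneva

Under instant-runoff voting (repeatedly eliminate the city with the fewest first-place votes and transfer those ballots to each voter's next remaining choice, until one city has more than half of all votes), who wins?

Round 1: Chicago 18, Fresno 25, Denver 15, Boston 17, Geneva 29, Edmonton 9. Edmonton eliminated.
Round 2: Chicago 18, Fresno 34, Denver 15, Boston 17, Geneva 29. Denver eliminated.
Round 3: Chicago 18, Fresno 34, Boston 32, Geneva 29. Chicago eliminated.
Round 4: Fresno 52, Boston 32, Geneva 29. Geneva eliminated.
Round 5: Fresno 65, Boston 48. Fresno has a majority (≥57).

Fresno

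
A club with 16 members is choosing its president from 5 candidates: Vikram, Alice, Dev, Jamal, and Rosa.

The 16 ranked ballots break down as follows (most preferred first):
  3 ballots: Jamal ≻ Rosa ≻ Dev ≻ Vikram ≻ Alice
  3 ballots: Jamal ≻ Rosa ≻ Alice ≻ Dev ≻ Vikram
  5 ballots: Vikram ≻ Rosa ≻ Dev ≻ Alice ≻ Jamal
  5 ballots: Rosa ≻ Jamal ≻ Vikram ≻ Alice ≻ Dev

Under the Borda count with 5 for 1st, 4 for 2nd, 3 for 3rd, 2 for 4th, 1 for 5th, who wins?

Vikram: 3×2 + 3×1 + 5×5 + 5×3 = 49
Alice: 3×1 + 3×3 + 5×2 + 5×2 = 32
Dev: 3×3 + 3×2 + 5×3 + 5×1 = 35
Jamal: 3×5 + 3×5 + 5×1 + 5×4 = 55
Rosa: 3×4 + 3×4 + 5×4 + 5×5 = 69

Rosa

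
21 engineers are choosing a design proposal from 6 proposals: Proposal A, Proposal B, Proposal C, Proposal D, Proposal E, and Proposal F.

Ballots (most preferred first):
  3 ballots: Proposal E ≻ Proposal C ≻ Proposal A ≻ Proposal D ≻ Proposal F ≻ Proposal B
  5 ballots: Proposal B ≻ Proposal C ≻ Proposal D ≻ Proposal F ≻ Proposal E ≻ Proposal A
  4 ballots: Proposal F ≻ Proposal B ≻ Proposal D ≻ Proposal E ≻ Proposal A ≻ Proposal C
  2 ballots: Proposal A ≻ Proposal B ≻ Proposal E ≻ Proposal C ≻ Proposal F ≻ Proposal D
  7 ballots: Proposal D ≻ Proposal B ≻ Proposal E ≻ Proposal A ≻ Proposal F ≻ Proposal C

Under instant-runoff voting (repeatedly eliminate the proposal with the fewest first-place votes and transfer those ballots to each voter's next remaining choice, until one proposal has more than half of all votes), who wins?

Proposal B

Round 1: Proposal A 2, Proposal B 5, Proposal C 0, Proposal D 7, Proposal E 3, Proposal F 4. Proposal C eliminated.
Round 2: Proposal A 2, Proposal B 5, Proposal D 7, Proposal E 3, Proposal F 4. Proposal A eliminated.
Round 3: Proposal B 7, Proposal D 7, Proposal E 3, Proposal F 4. Proposal E eliminated.
Round 4: Proposal B 7, Proposal D 10, Proposal F 4. Proposal F eliminated.
Round 5: Proposal B 11, Proposal D 10. Proposal B has a majority (≥11).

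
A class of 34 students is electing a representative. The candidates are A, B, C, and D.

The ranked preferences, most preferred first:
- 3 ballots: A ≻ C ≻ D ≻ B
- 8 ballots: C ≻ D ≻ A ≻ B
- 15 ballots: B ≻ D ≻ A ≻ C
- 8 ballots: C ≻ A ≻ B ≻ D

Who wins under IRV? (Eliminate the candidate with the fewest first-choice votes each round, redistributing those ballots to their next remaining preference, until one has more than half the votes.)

C

Round 1: A 3, B 15, C 16, D 0. D eliminated.
Round 2: A 3, B 15, C 16. A eliminated.
Round 3: B 15, C 19. C has a majority (≥18).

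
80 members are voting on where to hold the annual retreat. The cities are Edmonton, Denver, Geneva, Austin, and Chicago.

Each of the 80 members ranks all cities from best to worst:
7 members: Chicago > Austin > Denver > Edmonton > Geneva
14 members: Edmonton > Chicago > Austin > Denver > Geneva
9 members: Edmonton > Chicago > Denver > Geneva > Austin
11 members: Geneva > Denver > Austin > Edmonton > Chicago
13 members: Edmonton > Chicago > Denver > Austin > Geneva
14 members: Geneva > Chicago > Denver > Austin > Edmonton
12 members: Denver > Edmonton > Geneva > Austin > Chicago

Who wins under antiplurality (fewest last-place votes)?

Last-place votes: Edmonton 14, Denver 0, Geneva 34, Austin 9, Chicago 23.

Denver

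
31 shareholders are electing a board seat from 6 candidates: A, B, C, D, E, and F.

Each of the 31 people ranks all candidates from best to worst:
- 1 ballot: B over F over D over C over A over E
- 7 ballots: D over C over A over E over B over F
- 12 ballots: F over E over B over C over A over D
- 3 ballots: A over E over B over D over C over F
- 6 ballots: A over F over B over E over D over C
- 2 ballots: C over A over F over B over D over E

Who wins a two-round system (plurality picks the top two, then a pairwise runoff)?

Round 1 first-place votes: A 9, B 1, C 2, D 7, E 0, F 12. F and A advance.
Runoff: F is ranked above A on 13 ballots, A above F on 18.

A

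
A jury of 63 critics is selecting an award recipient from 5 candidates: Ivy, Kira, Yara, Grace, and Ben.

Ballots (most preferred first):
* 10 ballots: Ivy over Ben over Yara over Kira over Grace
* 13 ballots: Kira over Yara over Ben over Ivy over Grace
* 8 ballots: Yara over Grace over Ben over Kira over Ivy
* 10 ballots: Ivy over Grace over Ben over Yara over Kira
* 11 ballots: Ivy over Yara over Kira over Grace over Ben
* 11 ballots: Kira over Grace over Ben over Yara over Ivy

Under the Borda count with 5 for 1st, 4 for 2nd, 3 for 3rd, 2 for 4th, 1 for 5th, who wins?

Ivy: 10×5 + 13×2 + 8×1 + 10×5 + 11×5 + 11×1 = 200
Kira: 10×2 + 13×5 + 8×2 + 10×1 + 11×3 + 11×5 = 199
Yara: 10×3 + 13×4 + 8×5 + 10×2 + 11×4 + 11×2 = 208
Grace: 10×1 + 13×1 + 8×4 + 10×4 + 11×2 + 11×4 = 161
Ben: 10×4 + 13×3 + 8×3 + 10×3 + 11×1 + 11×3 = 177

Yara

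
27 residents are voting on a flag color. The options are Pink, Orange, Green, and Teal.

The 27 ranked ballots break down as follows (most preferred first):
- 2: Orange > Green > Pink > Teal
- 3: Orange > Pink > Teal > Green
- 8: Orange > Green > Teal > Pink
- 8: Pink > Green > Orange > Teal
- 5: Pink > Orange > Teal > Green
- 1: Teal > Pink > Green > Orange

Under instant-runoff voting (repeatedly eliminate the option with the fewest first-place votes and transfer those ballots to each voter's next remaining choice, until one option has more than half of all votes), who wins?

Round 1: Pink 13, Orange 13, Green 0, Teal 1. Green eliminated.
Round 2: Pink 13, Orange 13, Teal 1. Teal eliminated.
Round 3: Pink 14, Orange 13. Pink has a majority (≥14).

Pink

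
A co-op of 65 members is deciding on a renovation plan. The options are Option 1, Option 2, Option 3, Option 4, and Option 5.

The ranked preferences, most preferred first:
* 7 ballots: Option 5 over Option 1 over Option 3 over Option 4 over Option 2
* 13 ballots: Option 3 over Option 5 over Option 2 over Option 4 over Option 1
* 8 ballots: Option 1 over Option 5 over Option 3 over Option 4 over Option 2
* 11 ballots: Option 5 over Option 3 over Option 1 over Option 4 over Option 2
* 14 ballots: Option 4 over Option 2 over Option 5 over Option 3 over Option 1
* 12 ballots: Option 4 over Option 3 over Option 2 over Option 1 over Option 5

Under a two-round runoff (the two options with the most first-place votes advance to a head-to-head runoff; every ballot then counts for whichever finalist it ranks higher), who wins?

Option 5

Round 1 first-place votes: Option 1 8, Option 2 0, Option 3 13, Option 4 26, Option 5 18. Option 4 and Option 5 advance.
Runoff: Option 4 is ranked above Option 5 on 26 ballots, Option 5 above Option 4 on 39.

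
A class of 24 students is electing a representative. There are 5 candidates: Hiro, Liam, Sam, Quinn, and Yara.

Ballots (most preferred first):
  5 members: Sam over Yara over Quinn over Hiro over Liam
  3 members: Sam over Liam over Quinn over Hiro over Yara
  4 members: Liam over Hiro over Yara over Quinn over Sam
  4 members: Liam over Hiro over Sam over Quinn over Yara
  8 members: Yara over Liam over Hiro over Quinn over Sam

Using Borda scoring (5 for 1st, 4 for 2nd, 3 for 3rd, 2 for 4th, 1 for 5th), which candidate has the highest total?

Hiro: 5×2 + 3×2 + 4×4 + 4×4 + 8×3 = 72
Liam: 5×1 + 3×4 + 4×5 + 4×5 + 8×4 = 89
Sam: 5×5 + 3×5 + 4×1 + 4×3 + 8×1 = 64
Quinn: 5×3 + 3×3 + 4×2 + 4×2 + 8×2 = 56
Yara: 5×4 + 3×1 + 4×3 + 4×1 + 8×5 = 79

Liam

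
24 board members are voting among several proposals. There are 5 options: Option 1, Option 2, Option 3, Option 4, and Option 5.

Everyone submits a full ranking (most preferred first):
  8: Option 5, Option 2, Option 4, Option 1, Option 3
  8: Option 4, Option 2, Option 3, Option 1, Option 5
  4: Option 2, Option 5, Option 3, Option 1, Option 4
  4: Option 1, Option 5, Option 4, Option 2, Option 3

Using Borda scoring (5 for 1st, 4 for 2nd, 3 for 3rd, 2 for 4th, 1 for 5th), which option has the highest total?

Option 2

Option 1: 8×2 + 8×2 + 4×2 + 4×5 = 60
Option 2: 8×4 + 8×4 + 4×5 + 4×2 = 92
Option 3: 8×1 + 8×3 + 4×3 + 4×1 = 48
Option 4: 8×3 + 8×5 + 4×1 + 4×3 = 80
Option 5: 8×5 + 8×1 + 4×4 + 4×4 = 80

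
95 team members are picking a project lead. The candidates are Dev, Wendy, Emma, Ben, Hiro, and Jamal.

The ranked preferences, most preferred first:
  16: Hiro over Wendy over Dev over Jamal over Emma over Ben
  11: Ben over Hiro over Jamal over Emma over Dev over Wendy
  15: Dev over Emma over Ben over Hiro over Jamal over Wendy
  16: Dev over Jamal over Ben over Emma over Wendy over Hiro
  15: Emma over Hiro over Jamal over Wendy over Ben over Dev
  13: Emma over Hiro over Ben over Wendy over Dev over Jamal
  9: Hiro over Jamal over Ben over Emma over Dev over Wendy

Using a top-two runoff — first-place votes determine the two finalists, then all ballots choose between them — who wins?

Emma

Round 1 first-place votes: Dev 31, Wendy 0, Emma 28, Ben 11, Hiro 25, Jamal 0. Dev and Emma advance.
Runoff: Dev is ranked above Emma on 47 ballots, Emma above Dev on 48.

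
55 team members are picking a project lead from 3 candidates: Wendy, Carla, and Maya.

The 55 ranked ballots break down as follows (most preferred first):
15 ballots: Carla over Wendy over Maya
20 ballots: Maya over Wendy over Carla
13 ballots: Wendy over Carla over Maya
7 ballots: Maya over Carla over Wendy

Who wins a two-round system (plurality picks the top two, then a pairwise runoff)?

Carla

Round 1 first-place votes: Wendy 13, Carla 15, Maya 27. Maya and Carla advance.
Runoff: Maya is ranked above Carla on 27 ballots, Carla above Maya on 28.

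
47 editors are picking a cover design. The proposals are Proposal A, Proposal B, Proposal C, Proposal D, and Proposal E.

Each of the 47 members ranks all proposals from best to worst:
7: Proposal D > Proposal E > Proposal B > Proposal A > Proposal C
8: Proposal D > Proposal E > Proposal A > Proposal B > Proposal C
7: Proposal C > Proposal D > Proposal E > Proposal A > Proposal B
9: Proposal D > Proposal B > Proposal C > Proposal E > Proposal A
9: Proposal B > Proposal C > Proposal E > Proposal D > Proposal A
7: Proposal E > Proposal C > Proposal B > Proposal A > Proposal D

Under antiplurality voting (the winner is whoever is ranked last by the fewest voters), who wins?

Last-place votes: Proposal A 18, Proposal B 7, Proposal C 15, Proposal D 7, Proposal E 0.

Proposal E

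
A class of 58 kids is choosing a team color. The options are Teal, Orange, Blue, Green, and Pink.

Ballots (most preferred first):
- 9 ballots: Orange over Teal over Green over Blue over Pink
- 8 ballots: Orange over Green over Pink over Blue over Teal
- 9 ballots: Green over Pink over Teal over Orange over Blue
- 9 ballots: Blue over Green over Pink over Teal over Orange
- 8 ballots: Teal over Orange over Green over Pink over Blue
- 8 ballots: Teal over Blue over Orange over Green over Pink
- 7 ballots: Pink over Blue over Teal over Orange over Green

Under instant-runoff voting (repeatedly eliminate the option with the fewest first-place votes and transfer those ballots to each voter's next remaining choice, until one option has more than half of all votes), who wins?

Round 1: Teal 16, Orange 17, Blue 9, Green 9, Pink 7. Pink eliminated.
Round 2: Teal 16, Orange 17, Blue 16, Green 9. Green eliminated.
Round 3: Teal 25, Orange 17, Blue 16. Blue eliminated.
Round 4: Teal 41, Orange 17. Teal has a majority (≥30).

Teal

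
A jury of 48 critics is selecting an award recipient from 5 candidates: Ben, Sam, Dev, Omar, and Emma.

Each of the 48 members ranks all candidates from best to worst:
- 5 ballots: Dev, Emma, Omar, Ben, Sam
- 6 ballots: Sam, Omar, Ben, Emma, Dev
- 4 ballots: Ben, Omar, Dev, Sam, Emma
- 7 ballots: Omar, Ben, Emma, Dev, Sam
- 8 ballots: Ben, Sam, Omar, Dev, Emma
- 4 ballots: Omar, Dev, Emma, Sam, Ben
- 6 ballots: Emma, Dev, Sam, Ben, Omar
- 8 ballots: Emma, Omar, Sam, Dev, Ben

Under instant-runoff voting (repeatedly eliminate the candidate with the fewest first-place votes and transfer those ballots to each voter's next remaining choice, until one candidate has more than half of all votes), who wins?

Omar

Round 1: Ben 12, Sam 6, Dev 5, Omar 11, Emma 14. Dev eliminated.
Round 2: Ben 12, Sam 6, Omar 11, Emma 19. Sam eliminated.
Round 3: Ben 12, Omar 17, Emma 19. Ben eliminated.
Round 4: Omar 29, Emma 19. Omar has a majority (≥25).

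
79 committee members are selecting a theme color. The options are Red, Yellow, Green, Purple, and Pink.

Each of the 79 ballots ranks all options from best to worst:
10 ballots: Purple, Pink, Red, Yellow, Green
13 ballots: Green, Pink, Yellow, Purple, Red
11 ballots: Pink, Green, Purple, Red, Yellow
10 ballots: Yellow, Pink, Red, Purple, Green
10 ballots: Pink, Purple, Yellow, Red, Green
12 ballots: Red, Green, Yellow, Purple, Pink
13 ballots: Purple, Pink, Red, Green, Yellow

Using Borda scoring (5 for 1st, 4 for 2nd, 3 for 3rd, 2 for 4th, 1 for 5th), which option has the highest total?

Pink

Red: 10×3 + 13×1 + 11×2 + 10×3 + 10×2 + 12×5 + 13×3 = 214
Yellow: 10×2 + 13×3 + 11×1 + 10×5 + 10×3 + 12×3 + 13×1 = 199
Green: 10×1 + 13×5 + 11×4 + 10×1 + 10×1 + 12×4 + 13×2 = 213
Purple: 10×5 + 13×2 + 11×3 + 10×2 + 10×4 + 12×2 + 13×5 = 258
Pink: 10×4 + 13×4 + 11×5 + 10×4 + 10×5 + 12×1 + 13×4 = 301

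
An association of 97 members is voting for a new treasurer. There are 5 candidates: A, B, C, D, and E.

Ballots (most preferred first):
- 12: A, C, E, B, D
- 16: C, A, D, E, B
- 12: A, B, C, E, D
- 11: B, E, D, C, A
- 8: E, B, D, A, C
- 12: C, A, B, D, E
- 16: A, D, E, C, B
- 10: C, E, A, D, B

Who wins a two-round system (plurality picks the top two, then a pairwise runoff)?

Round 1 first-place votes: A 40, B 11, C 38, D 0, E 8. A and C advance.
Runoff: A is ranked above C on 48 ballots, C above A on 49.

C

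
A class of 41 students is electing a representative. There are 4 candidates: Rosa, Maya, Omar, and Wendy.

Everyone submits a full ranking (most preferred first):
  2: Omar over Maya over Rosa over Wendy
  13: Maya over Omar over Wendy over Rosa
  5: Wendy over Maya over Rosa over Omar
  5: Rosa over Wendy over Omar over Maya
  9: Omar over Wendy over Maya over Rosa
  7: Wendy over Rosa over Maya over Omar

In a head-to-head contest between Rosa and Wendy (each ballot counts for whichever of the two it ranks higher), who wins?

Rosa is ranked above Wendy on 7 ballots; Wendy above Rosa on 34.

Wendy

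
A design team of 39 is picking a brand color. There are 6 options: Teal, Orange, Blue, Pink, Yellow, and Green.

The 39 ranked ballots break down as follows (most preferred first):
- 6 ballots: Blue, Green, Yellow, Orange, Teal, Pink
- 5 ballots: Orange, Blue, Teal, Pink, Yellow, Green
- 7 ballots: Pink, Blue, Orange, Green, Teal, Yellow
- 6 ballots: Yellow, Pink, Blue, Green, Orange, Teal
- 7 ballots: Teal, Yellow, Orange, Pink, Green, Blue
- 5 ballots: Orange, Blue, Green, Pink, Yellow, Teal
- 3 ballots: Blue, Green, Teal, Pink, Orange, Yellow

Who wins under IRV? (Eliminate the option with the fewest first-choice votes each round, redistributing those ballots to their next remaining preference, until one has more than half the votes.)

Orange

Round 1: Teal 7, Orange 10, Blue 9, Pink 7, Yellow 6, Green 0. Green eliminated.
Round 2: Teal 7, Orange 10, Blue 9, Pink 7, Yellow 6. Yellow eliminated.
Round 3: Teal 7, Orange 10, Blue 9, Pink 13. Teal eliminated.
Round 4: Orange 17, Blue 9, Pink 13. Blue eliminated.
Round 5: Orange 23, Pink 16. Orange has a majority (≥20).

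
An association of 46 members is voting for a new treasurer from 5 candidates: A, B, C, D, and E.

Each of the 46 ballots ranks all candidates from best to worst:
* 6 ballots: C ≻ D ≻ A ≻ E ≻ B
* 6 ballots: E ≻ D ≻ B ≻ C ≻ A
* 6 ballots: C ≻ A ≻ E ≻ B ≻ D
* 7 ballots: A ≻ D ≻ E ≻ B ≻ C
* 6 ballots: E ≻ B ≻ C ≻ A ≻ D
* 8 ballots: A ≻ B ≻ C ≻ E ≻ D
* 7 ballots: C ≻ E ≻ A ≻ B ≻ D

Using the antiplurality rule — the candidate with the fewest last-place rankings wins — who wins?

Last-place votes: A 6, B 6, C 7, D 27, E 0.

E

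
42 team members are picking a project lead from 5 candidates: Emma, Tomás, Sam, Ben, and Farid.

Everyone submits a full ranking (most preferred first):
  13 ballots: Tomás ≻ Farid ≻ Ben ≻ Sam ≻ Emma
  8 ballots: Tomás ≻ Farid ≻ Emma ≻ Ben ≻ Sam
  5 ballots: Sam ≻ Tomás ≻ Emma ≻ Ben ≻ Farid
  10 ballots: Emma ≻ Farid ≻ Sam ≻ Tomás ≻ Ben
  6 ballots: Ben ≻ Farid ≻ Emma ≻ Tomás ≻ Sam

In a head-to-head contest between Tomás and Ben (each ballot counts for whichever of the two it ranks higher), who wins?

Tomás is ranked above Ben on 36 ballots; Ben above Tomás on 6.

Tomás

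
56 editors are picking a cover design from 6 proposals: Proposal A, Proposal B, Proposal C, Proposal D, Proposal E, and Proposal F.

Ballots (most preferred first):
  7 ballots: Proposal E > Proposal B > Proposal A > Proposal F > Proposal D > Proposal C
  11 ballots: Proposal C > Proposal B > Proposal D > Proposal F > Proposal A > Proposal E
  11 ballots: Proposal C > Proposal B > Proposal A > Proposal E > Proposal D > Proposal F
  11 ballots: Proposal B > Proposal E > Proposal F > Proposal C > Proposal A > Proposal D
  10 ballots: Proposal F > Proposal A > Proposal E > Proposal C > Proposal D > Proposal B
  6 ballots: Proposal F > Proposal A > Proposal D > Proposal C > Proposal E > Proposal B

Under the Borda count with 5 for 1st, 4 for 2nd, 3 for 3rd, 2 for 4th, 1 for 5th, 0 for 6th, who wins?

Proposal A: 7×3 + 11×1 + 11×3 + 11×1 + 10×4 + 6×4 = 140
Proposal B: 7×4 + 11×4 + 11×4 + 11×5 + 10×0 + 6×0 = 171
Proposal C: 7×0 + 11×5 + 11×5 + 11×2 + 10×2 + 6×2 = 164
Proposal D: 7×1 + 11×3 + 11×1 + 11×0 + 10×1 + 6×3 = 79
Proposal E: 7×5 + 11×0 + 11×2 + 11×4 + 10×3 + 6×1 = 137
Proposal F: 7×2 + 11×2 + 11×0 + 11×3 + 10×5 + 6×5 = 149

Proposal B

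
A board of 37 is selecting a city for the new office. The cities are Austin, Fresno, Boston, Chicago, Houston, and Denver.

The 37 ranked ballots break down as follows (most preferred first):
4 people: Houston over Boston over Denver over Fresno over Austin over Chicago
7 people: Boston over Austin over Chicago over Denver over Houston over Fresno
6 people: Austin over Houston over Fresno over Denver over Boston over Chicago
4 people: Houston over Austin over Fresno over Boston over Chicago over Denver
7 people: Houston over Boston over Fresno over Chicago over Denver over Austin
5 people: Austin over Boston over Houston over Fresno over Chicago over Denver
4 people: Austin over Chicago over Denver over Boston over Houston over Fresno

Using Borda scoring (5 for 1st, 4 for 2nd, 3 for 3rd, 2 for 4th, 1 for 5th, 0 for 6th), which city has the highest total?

Houston

Austin: 4×1 + 7×4 + 6×5 + 4×4 + 7×0 + 5×5 + 4×5 = 123
Fresno: 4×2 + 7×0 + 6×3 + 4×3 + 7×3 + 5×2 + 4×0 = 69
Boston: 4×4 + 7×5 + 6×1 + 4×2 + 7×4 + 5×4 + 4×2 = 121
Chicago: 4×0 + 7×3 + 6×0 + 4×1 + 7×2 + 5×1 + 4×4 = 60
Houston: 4×5 + 7×1 + 6×4 + 4×5 + 7×5 + 5×3 + 4×1 = 125
Denver: 4×3 + 7×2 + 6×2 + 4×0 + 7×1 + 5×0 + 4×3 = 57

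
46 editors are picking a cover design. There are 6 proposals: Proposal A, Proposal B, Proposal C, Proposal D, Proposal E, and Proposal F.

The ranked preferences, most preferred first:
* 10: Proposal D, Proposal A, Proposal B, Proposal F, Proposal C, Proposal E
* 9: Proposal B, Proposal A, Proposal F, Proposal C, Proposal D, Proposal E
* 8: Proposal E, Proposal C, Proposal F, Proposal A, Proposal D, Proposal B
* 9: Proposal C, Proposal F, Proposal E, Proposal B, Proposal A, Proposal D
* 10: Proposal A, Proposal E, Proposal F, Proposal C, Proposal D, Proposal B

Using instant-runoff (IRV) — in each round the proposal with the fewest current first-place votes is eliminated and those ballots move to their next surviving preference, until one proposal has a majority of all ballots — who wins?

Round 1: Proposal A 10, Proposal B 9, Proposal C 9, Proposal D 10, Proposal E 8, Proposal F 0. Proposal F eliminated.
Round 2: Proposal A 10, Proposal B 9, Proposal C 9, Proposal D 10, Proposal E 8. Proposal E eliminated.
Round 3: Proposal A 10, Proposal B 9, Proposal C 17, Proposal D 10. Proposal B eliminated.
Round 4: Proposal A 19, Proposal C 17, Proposal D 10. Proposal D eliminated.
Round 5: Proposal A 29, Proposal C 17. Proposal A has a majority (≥24).

Proposal A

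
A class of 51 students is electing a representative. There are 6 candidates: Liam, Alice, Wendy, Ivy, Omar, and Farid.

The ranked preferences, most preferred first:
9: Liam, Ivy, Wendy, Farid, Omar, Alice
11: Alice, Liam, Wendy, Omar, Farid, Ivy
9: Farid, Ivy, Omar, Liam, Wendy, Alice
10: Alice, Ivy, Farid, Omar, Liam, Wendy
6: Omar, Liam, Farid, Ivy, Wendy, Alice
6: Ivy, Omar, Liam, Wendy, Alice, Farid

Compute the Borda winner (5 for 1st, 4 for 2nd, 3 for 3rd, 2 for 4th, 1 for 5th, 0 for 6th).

Liam: 9×5 + 11×4 + 9×2 + 10×1 + 6×4 + 6×3 = 159
Alice: 9×0 + 11×5 + 9×0 + 10×5 + 6×0 + 6×1 = 111
Wendy: 9×3 + 11×3 + 9×1 + 10×0 + 6×1 + 6×2 = 87
Ivy: 9×4 + 11×0 + 9×4 + 10×4 + 6×2 + 6×5 = 154
Omar: 9×1 + 11×2 + 9×3 + 10×2 + 6×5 + 6×4 = 132
Farid: 9×2 + 11×1 + 9×5 + 10×3 + 6×3 + 6×0 = 122

Liam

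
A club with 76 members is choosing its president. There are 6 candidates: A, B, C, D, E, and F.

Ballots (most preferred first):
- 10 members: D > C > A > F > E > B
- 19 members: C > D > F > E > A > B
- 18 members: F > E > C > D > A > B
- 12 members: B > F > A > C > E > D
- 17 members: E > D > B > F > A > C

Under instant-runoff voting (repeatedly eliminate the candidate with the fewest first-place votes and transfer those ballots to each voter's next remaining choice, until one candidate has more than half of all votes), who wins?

Round 1: A 0, B 12, C 19, D 10, E 17, F 18. A eliminated.
Round 2: B 12, C 19, D 10, E 17, F 18. D eliminated.
Round 3: B 12, C 29, E 17, F 18. B eliminated.
Round 4: C 29, E 17, F 30. E eliminated.
Round 5: C 29, F 47. F has a majority (≥39).

F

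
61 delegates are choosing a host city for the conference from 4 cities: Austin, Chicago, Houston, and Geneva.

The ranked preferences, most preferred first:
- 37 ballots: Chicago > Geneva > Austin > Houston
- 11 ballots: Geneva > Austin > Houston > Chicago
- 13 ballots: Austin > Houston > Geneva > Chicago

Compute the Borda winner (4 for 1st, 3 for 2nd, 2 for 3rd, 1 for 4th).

Geneva

Austin: 37×2 + 11×3 + 13×4 = 159
Chicago: 37×4 + 11×1 + 13×1 = 172
Houston: 37×1 + 11×2 + 13×3 = 98
Geneva: 37×3 + 11×4 + 13×2 = 181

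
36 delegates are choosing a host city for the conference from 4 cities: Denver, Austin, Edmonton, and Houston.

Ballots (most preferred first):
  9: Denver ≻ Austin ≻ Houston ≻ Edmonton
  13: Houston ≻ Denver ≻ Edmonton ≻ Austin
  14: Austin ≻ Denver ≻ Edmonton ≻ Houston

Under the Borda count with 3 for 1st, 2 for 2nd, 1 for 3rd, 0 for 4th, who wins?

Denver

Denver: 9×3 + 13×2 + 14×2 = 81
Austin: 9×2 + 13×0 + 14×3 = 60
Edmonton: 9×0 + 13×1 + 14×1 = 27
Houston: 9×1 + 13×3 + 14×0 = 48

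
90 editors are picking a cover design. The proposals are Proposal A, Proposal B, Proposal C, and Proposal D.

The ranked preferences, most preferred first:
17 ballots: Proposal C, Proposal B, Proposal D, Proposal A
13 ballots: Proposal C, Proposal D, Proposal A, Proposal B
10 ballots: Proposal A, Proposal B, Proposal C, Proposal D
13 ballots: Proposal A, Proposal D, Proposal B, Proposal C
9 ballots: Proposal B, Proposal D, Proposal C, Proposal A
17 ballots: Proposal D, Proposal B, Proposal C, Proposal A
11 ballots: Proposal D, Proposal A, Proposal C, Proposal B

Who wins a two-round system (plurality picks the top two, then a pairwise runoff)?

Proposal D

Round 1 first-place votes: Proposal A 23, Proposal B 9, Proposal C 30, Proposal D 28. Proposal C and Proposal D advance.
Runoff: Proposal C is ranked above Proposal D on 40 ballots, Proposal D above Proposal C on 50.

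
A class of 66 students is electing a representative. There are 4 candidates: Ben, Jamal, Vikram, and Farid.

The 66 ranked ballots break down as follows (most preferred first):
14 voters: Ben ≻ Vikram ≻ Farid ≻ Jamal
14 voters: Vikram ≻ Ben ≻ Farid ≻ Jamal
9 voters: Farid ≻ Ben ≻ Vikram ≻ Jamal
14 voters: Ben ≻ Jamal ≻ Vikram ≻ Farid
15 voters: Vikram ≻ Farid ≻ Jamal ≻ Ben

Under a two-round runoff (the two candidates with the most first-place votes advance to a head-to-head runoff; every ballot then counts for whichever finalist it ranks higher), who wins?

Round 1 first-place votes: Ben 28, Jamal 0, Vikram 29, Farid 9. Vikram and Ben advance.
Runoff: Vikram is ranked above Ben on 29 ballots, Ben above Vikram on 37.

Ben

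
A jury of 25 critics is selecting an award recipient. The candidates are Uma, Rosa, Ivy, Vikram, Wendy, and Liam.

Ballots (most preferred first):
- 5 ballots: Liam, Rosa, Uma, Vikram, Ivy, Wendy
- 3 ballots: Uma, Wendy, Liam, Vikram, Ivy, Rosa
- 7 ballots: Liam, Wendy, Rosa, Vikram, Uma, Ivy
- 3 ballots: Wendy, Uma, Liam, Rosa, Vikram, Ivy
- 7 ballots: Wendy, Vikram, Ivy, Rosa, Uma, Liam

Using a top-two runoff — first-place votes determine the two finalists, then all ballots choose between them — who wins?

Wendy

Round 1 first-place votes: Uma 3, Rosa 0, Ivy 0, Vikram 0, Wendy 10, Liam 12. Liam and Wendy advance.
Runoff: Liam is ranked above Wendy on 12 ballots, Wendy above Liam on 13.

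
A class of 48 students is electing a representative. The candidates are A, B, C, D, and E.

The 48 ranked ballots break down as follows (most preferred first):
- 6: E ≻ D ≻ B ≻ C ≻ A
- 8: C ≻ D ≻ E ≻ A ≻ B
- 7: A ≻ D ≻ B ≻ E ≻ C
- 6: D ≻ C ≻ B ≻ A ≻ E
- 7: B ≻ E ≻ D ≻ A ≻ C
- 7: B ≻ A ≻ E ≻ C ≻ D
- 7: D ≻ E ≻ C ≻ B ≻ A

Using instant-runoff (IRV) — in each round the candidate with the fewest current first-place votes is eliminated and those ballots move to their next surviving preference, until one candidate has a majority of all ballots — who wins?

D

Round 1: A 7, B 14, C 8, D 13, E 6. E eliminated.
Round 2: A 7, B 14, C 8, D 19. A eliminated.
Round 3: B 14, C 8, D 26. D has a majority (≥25).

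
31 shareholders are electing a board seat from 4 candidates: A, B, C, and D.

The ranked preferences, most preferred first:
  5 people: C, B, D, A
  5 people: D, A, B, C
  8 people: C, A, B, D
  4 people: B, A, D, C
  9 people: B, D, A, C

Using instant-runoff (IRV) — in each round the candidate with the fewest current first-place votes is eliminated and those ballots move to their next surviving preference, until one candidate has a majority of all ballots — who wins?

B

Round 1: A 0, B 13, C 13, D 5. A eliminated.
Round 2: B 13, C 13, D 5. D eliminated.
Round 3: B 18, C 13. B has a majority (≥16).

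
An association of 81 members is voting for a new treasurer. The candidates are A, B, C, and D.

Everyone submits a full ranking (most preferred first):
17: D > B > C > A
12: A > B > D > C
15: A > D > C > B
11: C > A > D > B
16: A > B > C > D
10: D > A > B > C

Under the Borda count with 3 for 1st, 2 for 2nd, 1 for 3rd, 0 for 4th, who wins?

A

A: 17×0 + 12×3 + 15×3 + 11×2 + 16×3 + 10×2 = 171
B: 17×2 + 12×2 + 15×0 + 11×0 + 16×2 + 10×1 = 100
C: 17×1 + 12×0 + 15×1 + 11×3 + 16×1 + 10×0 = 81
D: 17×3 + 12×1 + 15×2 + 11×1 + 16×0 + 10×3 = 134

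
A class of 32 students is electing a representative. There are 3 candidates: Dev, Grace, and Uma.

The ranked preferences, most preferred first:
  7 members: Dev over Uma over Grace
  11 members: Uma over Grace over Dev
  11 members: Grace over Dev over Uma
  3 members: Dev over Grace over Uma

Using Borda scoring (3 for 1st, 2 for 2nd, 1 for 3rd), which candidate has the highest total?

Dev: 7×3 + 11×1 + 11×2 + 3×3 = 63
Grace: 7×1 + 11×2 + 11×3 + 3×2 = 68
Uma: 7×2 + 11×3 + 11×1 + 3×1 = 61

Grace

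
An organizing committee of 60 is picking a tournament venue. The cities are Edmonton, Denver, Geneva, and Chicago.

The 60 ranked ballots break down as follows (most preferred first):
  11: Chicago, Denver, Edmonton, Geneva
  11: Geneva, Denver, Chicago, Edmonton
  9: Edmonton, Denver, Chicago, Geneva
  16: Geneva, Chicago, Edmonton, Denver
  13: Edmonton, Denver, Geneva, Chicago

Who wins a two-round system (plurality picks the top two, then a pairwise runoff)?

Edmonton

Round 1 first-place votes: Edmonton 22, Denver 0, Geneva 27, Chicago 11. Geneva and Edmonton advance.
Runoff: Geneva is ranked above Edmonton on 27 ballots, Edmonton above Geneva on 33.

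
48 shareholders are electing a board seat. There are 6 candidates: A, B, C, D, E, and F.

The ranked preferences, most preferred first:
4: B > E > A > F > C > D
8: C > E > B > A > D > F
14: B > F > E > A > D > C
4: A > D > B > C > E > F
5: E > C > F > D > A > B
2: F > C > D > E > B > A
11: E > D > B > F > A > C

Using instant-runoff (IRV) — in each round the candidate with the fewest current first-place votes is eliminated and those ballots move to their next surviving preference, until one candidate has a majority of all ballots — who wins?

Round 1: A 4, B 18, C 8, D 0, E 16, F 2. D eliminated.
Round 2: A 4, B 18, C 8, E 16, F 2. F eliminated.
Round 3: A 4, B 18, C 10, E 16. A eliminated.
Round 4: B 22, C 10, E 16. C eliminated.
Round 5: B 22, E 26. E has a majority (≥25).

E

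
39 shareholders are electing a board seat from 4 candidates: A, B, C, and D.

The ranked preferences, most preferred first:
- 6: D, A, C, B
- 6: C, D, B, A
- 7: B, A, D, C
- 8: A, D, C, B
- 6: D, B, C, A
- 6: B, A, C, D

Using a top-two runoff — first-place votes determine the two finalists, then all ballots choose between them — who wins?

Round 1 first-place votes: A 8, B 13, C 6, D 12. B and D advance.
Runoff: B is ranked above D on 13 ballots, D above B on 26.

D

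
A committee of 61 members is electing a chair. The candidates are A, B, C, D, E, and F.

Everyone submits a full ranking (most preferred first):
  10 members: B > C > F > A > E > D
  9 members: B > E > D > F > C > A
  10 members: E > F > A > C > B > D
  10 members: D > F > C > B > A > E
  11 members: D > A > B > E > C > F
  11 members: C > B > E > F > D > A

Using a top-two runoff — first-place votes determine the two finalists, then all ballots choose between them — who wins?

Round 1 first-place votes: A 0, B 19, C 11, D 21, E 10, F 0. D and B advance.
Runoff: D is ranked above B on 21 ballots, B above D on 40.

B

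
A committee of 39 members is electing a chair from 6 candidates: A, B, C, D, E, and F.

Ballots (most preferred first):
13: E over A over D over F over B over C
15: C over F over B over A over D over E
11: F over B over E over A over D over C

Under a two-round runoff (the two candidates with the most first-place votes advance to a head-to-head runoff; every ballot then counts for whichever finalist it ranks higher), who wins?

Round 1 first-place votes: A 0, B 0, C 15, D 0, E 13, F 11. C and E advance.
Runoff: C is ranked above E on 15 ballots, E above C on 24.

E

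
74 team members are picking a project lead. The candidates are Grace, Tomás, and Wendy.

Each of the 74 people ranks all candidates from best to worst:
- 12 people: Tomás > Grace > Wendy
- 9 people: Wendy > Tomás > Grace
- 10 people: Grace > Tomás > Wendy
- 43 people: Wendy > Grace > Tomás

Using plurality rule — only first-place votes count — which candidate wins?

Wendy

First-place votes: Grace 10, Tomás 12, Wendy 52.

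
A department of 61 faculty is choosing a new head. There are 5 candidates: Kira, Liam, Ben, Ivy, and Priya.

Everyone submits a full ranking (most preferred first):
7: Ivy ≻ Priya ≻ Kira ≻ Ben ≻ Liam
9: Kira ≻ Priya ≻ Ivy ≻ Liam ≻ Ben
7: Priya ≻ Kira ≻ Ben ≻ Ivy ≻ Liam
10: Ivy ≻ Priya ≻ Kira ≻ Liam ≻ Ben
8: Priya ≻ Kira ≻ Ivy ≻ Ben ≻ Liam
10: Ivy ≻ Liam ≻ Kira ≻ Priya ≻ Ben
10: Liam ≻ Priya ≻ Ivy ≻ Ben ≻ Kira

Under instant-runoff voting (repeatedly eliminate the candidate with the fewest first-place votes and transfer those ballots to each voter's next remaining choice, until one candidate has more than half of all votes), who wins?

Round 1: Kira 9, Liam 10, Ben 0, Ivy 27, Priya 15. Ben eliminated.
Round 2: Kira 9, Liam 10, Ivy 27, Priya 15. Kira eliminated.
Round 3: Liam 10, Ivy 27, Priya 24. Liam eliminated.
Round 4: Ivy 27, Priya 34. Priya has a majority (≥31).

Priya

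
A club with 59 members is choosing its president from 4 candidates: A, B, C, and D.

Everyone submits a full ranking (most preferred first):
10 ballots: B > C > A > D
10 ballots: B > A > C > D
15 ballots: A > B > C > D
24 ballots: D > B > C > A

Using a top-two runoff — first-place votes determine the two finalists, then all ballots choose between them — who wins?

Round 1 first-place votes: A 15, B 20, C 0, D 24. D and B advance.
Runoff: D is ranked above B on 24 ballots, B above D on 35.

B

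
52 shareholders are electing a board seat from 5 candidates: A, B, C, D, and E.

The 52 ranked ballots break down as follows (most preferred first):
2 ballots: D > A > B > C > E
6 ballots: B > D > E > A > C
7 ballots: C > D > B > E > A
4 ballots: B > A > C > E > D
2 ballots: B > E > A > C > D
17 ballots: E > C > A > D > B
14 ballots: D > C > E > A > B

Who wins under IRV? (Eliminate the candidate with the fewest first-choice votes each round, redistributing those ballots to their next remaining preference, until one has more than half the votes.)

Round 1: A 0, B 12, C 7, D 16, E 17. A eliminated.
Round 2: B 12, C 7, D 16, E 17. C eliminated.
Round 3: B 12, D 23, E 17. B eliminated.
Round 4: D 29, E 23. D has a majority (≥27).

D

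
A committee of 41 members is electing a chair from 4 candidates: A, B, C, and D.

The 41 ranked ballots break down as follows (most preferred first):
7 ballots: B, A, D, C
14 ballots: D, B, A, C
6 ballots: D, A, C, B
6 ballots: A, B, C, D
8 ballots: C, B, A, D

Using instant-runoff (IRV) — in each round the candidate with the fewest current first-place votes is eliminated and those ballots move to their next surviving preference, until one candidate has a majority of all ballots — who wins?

Round 1: A 6, B 7, C 8, D 20. A eliminated.
Round 2: B 13, C 8, D 20. C eliminated.
Round 3: B 21, D 20. B has a majority (≥21).

B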